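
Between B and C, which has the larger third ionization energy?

Consider each +2 ion: B²⁺ still has 1 valence electron; C²⁺ still has 2 valence electrons.
All are still removing valence electrons, so compare the +2 ions as you would atoms: IE_3 generally rises across a period (higher Z_eff) and falls down a group (larger shell), subject to the usual subshell exceptions.
Valence configurations: B²⁺ [He]2s¹, C²⁺ [He]2s².
Tabulated IE_3 (kJ/mol): B 3660, C 4620.
Overall IE_3 order: B < C.

C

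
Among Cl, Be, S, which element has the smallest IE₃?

Consider each +2 ion: Cl²⁺ still has 5 valence electrons; Be²⁺ is the bare [He] core; S²⁺ still has 4 valence electrons.
Breaking into a closed-shell core is much more expensive than removing a leftover valence electron — Be has the largest IE_3 here.
Valence configurations: Cl²⁺ [Ne]3s²3p³, S²⁺ [Ne]3s²3p².
Tabulated IE_3 (kJ/mol): Cl 3822, Be 14849, S 3357.
Overall IE_3 order: S < Cl < Be.

S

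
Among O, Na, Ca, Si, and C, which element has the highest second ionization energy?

Na

After 1 electron has been removed, what remains? O⁺ still has 5 valence electrons; Na⁺ is the bare [Ne] core; Ca⁺ still has 1 valence electron; Si⁺ still has 3 valence electrons; C⁺ still has 3 valence electrons.
Pulling an electron out of a noble-gas core costs far more than removing a remaining valence electron, so Na sits at the high end of IE_2.
Valence configurations: O⁺ [He]2s²2p³, Ca⁺ [Ar]4s¹, Si⁺ [Ne]3s²3p¹, C⁺ [He]2s²2p¹.
Tabulated IE_2 (kJ/mol): O 3388, Na 4562, Ca 1145, Si 1577, C 2353.
Overall IE_2 order: Ca < Si < C < O < Na.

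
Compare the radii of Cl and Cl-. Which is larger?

Forming Cl- adds 1 electron to Cl. More electron–electron repulsion in the same shell, with unchanged nuclear charge, lets the cloud expand.
An anion is larger than its parent atom: Cl- > Cl.

Cl-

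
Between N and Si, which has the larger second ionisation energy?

Consider each +1 ion: N⁺ still has 4 valence electrons; Si⁺ still has 3 valence electrons.
All are still removing valence electrons, so compare the +1 ions as you would atoms: IE_2 generally rises across a period (higher Z_eff) and falls down a group (larger shell), subject to the usual subshell exceptions.
Valence configurations: N⁺ [He]2s²2p², Si⁺ [Ne]3s²3p¹.
The numbers (kJ/mol): N 2856, Si 1577.
Hence IE_2: Si < N.

N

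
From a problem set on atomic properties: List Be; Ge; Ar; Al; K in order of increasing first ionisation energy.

Across a period the outer electron is held more tightly (higher IE₁); down a group it sits in a higher shell, more shielded, and comes off more easily.
These span different periods and groups, so the two trends combine.
Al > K: relative to K, both the across-period and down-group shifts push Al's first ionization energy up.
Ge > Al: the two effects oppose for this pair; the across-period effect wins (762 vs 578 kJ/mol).
Be > Ge: the two effects oppose for this pair; the down-group effect wins (900 vs 762 kJ/mol).
Ar > Be: the two effects oppose for this pair; the across-period effect wins (1521 vs 900 kJ/mol).
For reference (kJ/mol): Be 900, Al 578, Ar 1521, K 419, Ge 762.
So from lowest to highest: K < Al < Ge < Be < Ar.

K < Al < Ge < Be < Ar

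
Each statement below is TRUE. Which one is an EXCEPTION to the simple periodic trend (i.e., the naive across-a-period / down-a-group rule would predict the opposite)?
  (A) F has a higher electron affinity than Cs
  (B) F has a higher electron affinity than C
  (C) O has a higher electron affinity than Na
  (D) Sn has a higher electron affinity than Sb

The general trend: electron affinity increases across a period and decreases down a group.
(A) F (period 2, group 17) vs Cs (period 6, group 1): the stated order agrees with the simple trend.
(B) F (period 2, group 17) vs C (period 2, group 14): the stated order agrees with the simple trend.
(C) O (period 2, group 16) vs Na (period 3, group 1): the stated order agrees with the simple trend.
(D) Sn (period 5, group 14) vs Sb (period 5, group 15): the stated order contradicts the simple trend.
The exception is (D): adding an electron to Sb's half-filled 5p³ is unfavourable, so Sn has the more exothermic EA.

(D)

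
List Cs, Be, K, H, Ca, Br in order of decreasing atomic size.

H is in period 1, group 1; Be is in period 2, group 2; K is in period 4, group 1; Ca is in period 4, group 2; Br is in period 4, group 17; Cs is in period 6, group 1.
Across a period the added protons contract the valence shell; down a group each new principal shell makes the atom larger.
These span different periods and groups, so the two trends combine.
Be > H: period and group pull opposite ways; the down-group shift dominates (102 vs 32 pm).
Br > Be: period and group pull opposite ways; the down-group shift dominates (114 vs 102 pm).
Ca > Br: both are in period 4; the period trend gives Ca the larger value.
K > Ca: K lies to the left of Ca in period 4, so the across-period effect alone puts K larger.
Cs > K: Cs sits below K in group 1, so the down-group effect alone puts Cs larger.
For reference (pm): H 32, Be 102, K 196, Ca 171, Br 114, Cs 232.
So from largest to smallest: Cs > K > Ca > Br > Be > H.

Cs > K > Ca > Br > Be > H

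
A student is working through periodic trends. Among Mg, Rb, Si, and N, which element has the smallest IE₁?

N is in period 2, group 15; Mg is in period 3, group 2; Si is in period 3, group 14; Rb is in period 5, group 1.
Removing the outermost electron gets harder across a period and easier down a group.
Here both period and group differ, so the two effects have to be weighed against each other.
Mg > Rb: relative to Rb, both the across-period and down-group shifts push Mg's first ionization energy up.
Si > Mg: both are in period 3; the period trend gives Si the larger value.
N > Si: both effects reinforce here, so N is clearly the higher of the two.
Tabulated first ionization energy (kJ/mol): N 1402, Mg 738, Si 786, Rb 403.
The smallest IE₁ among these belongs to Rb.

Rb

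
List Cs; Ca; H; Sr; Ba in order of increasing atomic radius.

H is in period 1, group 1; Ca is in period 4, group 2; Sr is in period 5, group 2; Cs is in period 6, group 1; Ba is in period 6, group 2.
Atomic radius shrinks across a period as nuclear charge pulls the same shell inward, and grows down a group as new shells are added.
Neither a single period nor a single group — weigh both effects.
Ca > H: period and group pull opposite ways; the down-group shift dominates (171 vs 32 pm).
Sr > Ca: they share group 2; the group trend gives Sr the larger value.
Ba > Sr: Ba sits below Sr in group 2, so the down-group effect alone puts Ba larger.
Cs > Ba: both are in period 6; the period trend gives Cs the larger value.
For reference (pm): H 32, Ca 171, Sr 185, Cs 232, Ba 196.
So from smallest to largest: H < Ca < Sr < Ba < Cs.

H < Ca < Sr < Ba < Cs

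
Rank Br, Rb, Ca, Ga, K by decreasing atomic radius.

Rb > K > Ca > Ga > Br

Across a period the added protons contract the valence shell; down a group each new principal shell makes the atom larger.
These span different periods and groups, so the two trends combine.
Ga > Br: both are in period 4; the period trend gives Ga the larger value.
Ca > Ga: Ca lies to the left of Ga in period 4, so the across-period effect alone puts Ca larger.
K > Ca: K lies to the left of Ca in period 4, so the across-period effect alone puts K larger.
Rb > K: Rb sits below K in group 1, so the down-group effect alone puts Rb larger.
For reference (pm): K 196, Ca 171, Ga 124, Br 114, Rb 210.
So from largest to smallest: Rb > K > Ca > Ga > Br.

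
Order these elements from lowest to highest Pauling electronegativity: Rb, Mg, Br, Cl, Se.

Rb < Mg < Se < Br < Cl

Atoms toward the upper right of the periodic table pull bonding electrons most strongly.
These span different periods and groups, so the two trends combine.
Mg > Rb: both effects reinforce here, so Mg is clearly the higher of the two.
Se > Mg: the two effects oppose for this pair; the across-period effect wins (2.55 vs 1.31).
Br > Se: both are in period 4; the period trend gives Br the larger value.
Cl > Br: they share group 17; the group trend gives Cl the larger value.
For reference (Pauling): Mg 1.31, Cl 3.16, Se 2.55, Br 2.96, Rb 0.82.
So from lowest to highest: Rb < Mg < Se < Br < Cl.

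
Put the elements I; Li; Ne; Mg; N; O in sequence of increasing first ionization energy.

Li < Mg < I < O < N < Ne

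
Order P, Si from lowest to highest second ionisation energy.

Si < P

Consider each +1 ion: P⁺ still has 4 valence electrons; Si⁺ still has 3 valence electrons.
All are still removing valence electrons, so compare the +1 ions as you would atoms: IE_2 generally rises across a period (higher Z_eff) and falls down a group (larger shell), subject to the usual subshell exceptions.
Valence configurations: P⁺ [Ne]3s²3p², Si⁺ [Ne]3s²3p¹.
The numbers (kJ/mol): P 1907, Si 1577.
Overall IE_2 order: Si < P.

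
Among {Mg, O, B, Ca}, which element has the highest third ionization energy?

The third ionization energy removes an electron from the +2 ion. For each element: Mg²⁺ is the bare [Ne] core; O²⁺ still has 4 valence electrons; B²⁺ still has 1 valence electron; Ca²⁺ is the bare [Ar] core.
Usually core removal costs more than valence removal, but here the competition is close: a tightly held n=2 valence electron can cost more to remove than an n=3 core electron, so the actual values have to decide it.
Valence configurations: O²⁺ [He]2s²2p², B²⁺ [He]2s¹.
Approximate IE_3 values (kJ/mol): Mg 7733, O 5300, B 3660, Ca 4912.
Overall IE_3 order: B < Ca < O < Mg.

Mg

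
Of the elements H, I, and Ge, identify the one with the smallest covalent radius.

H

Across a period the added protons contract the valence shell; down a group each new principal shell makes the atom larger.
These span different periods and groups, so the two trends combine.
Ge > H: the two effects oppose for this pair; the down-group effect wins (121 vs 32 pm).
I > Ge: period and group pull opposite ways; the down-group shift dominates (133 vs 121 pm).
Tabulated atomic radius (pm): H 32, Ge 121, I 133.
The smallest covalent radius among these belongs to H.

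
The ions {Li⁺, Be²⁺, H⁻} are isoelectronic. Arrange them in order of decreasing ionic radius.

All of these have 2 electrons, so size is governed by nuclear charge alone: the more protons, the stronger the pull on the same electron cloud, and the smaller the ion.
Nuclear charges: Be²⁺ (Z=4), Li⁺ (Z=3), H⁻ (Z=1).
Largest to smallest: H⁻ > Li⁺ > Be²⁺.

H⁻ > Li⁺ > Be²⁺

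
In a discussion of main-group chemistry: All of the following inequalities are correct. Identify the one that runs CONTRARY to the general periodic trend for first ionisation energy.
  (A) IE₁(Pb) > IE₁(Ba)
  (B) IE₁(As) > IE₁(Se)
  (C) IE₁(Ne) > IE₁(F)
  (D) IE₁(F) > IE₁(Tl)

(B)

The general trend: first ionisation energy increases across a period and decreases down a group.
(A) Pb (period 6, group 14) vs Ba (period 6, group 2): the stated order agrees with the simple trend.
(B) As (period 4, group 15) vs Se (period 4, group 16): the stated order contradicts the simple trend.
(C) Ne (period 2, group 18) vs F (period 2, group 17): the stated order agrees with the simple trend.
(D) F (period 2, group 17) vs Tl (period 6, group 13): the stated order agrees with the simple trend.
The exception is (B): Se (4p⁴) ionizes more easily than half-filled As (4p³).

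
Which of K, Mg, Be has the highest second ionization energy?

K

Consider each +1 ion: K⁺ is the bare [Ar] core; Mg⁺ still has 1 valence electron; Be⁺ still has 1 valence electron.
Core electrons are held far more tightly than valence electrons, so K tops the IE_2 order.
Valence configurations: Mg⁺ [Ne]3s¹, Be⁺ [He]2s¹.
Tabulated IE_2 (kJ/mol): K 3052, Mg 1451, Be 1757.
Putting it together, IE_2: Mg < Be < K.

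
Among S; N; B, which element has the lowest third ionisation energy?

S

IE_3 is the cost of taking one more electron from the +2 cation: S²⁺ still has 4 valence electrons; N²⁺ still has 3 valence electrons; B²⁺ still has 1 valence electron.
All are still removing valence electrons, so compare the +2 ions as you would atoms: IE_3 generally rises across a period (higher Z_eff) and falls down a group (larger shell), subject to the usual subshell exceptions.
Valence configurations: S²⁺ [Ne]3s²3p², N²⁺ [He]2s²2p¹, B²⁺ [He]2s¹.
The numbers (kJ/mol): S 3357, N 4578, B 3660.
Putting it together, IE_3: S < B < N.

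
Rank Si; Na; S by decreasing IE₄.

Na > S > Si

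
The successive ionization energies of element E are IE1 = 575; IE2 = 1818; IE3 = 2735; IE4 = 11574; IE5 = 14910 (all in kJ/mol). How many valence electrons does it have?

Look for the largest jump between consecutive ionization energies: IE4/IE3 ≈ 4.2, far larger than any earlier ratio.
That jump marks the point where a core electron is being removed. So the atom has 3 valence electrons.

3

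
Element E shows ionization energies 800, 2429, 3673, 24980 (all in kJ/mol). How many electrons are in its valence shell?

3

Look for the largest jump between consecutive ionization energies: IE4/IE3 ≈ 6.8, far larger than any earlier ratio.
That jump marks the point where a core electron is being removed. So the atom has 3 valence electrons.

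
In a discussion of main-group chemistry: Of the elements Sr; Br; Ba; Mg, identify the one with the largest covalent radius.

Ba

Mg is in period 3, group 2; Br is in period 4, group 17; Sr is in period 5, group 2; Ba is in period 6, group 2.
Radius decreases left→right (rising Z_eff, same n) and increases top→bottom (higher n).
Here both period and group differ, so the two effects have to be weighed against each other.
Mg > Br: period and group pull opposite ways; the across-period shift dominates (139 vs 114 pm).
Sr > Mg: Sr sits below Mg in group 2, so the down-group effect alone puts Sr larger.
Ba > Sr: Ba sits below Sr in group 2, so the down-group effect alone puts Ba larger.
Tabulated atomic radius (pm): Mg 139, Br 114, Sr 185, Ba 196.
The largest covalent radius among these belongs to Ba.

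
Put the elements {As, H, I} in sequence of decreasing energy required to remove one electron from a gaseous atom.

H, I, As

H is in period 1, group 1; As is in period 4, group 15; I is in period 5, group 17.
Removing the outermost electron gets harder across a period and easier down a group.
These span different periods and groups, so the two trends combine.
I > As: period and group pull opposite ways; the across-period shift dominates (1008 vs 947 kJ/mol).
H > I: the two effects oppose for this pair; the down-group effect wins (1312 vs 1008 kJ/mol).
Approximate values (kJ/mol): H 1312, As 947, I 1008.
So from highest to lowest: H > I > As.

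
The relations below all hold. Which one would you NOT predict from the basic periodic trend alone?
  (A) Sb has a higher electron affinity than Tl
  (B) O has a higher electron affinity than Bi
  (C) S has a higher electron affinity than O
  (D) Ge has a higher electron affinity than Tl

(C)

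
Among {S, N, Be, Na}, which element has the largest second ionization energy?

The second ionization energy removes an electron from the +1 ion. For each element: S⁺ still has 5 valence electrons; N⁺ still has 4 valence electrons; Be⁺ still has 1 valence electron; Na⁺ is the bare [Ne] core.
Core electrons are held far more tightly than valence electrons, so Na tops the IE_2 order.
Valence configurations: S⁺ [Ne]3s²3p³, N⁺ [He]2s²2p², Be⁺ [He]2s¹.
Tabulated IE_2 (kJ/mol): S 2252, N 2856, Be 1757, Na 4562.
Putting it together, IE_2: Be < S < N < Na.

Na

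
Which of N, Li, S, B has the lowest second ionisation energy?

S

IE_2 is the cost of taking one more electron from the +1 cation: N⁺ still has 4 valence electrons; Li⁺ is the bare [He] core; S⁺ still has 5 valence electrons; B⁺ still has 2 valence electrons.
Core electrons are held far more tightly than valence electrons, so Li tops the IE_2 order.
Valence configurations: N⁺ [He]2s²2p², S⁺ [Ne]3s²3p³, B⁺ [He]2s².
The numbers (kJ/mol): N 2856, Li 7298, S 2252, B 2427.
Putting it together, IE_2: S < B < N < Li.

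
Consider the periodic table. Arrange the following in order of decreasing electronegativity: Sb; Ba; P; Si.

P > Sb > Si > Ba

Si is in period 3, group 14; P is in period 3, group 15; Sb is in period 5, group 15; Ba is in period 6, group 2.
Electronegativity increases across a period and decreases down a group, tracking effective nuclear charge and atomic size.
These span different periods and groups, so the two trends combine.
Si > Ba: relative to Ba, both the across-period and down-group shifts push Si's electronegativity up.
Sb > Si: the two effects oppose for this pair; the across-period effect wins (2.05 vs 1.90).
P > Sb: they share group 15; the group trend gives P the larger value.
For reference (Pauling): Si 1.90, P 2.19, Sb 2.05, Ba 0.89.
So from highest to lowest: P > Sb > Si > Ba.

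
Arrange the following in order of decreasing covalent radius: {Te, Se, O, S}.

Te > Se > S > O

Moving right in a period, electrons are added to the same shell under a stronger nuclear pull, so atoms get smaller; moving down, a new shell is opened and atoms get larger.
All are in group 16, so atomic radius increases down the group.
So from largest to smallest: Te > Se > S > O.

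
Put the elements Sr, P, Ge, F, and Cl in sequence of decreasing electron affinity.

F is in period 2, group 17; P is in period 3, group 15; Cl is in period 3, group 17; Ge is in period 4, group 14; Sr is in period 5, group 2.
Atoms with high Z_eff and room in the valence shell (especially the halogens) have the most exothermic electron affinities.
Neither a single period nor a single group — weigh both effects.
P > Sr: both effects reinforce here, so P is clearly the higher of the two.
Ge > P: this pair runs against the simple trend — see the exception note.
F > Ge: relative to Ge, both the across-period and down-group shifts push F's electron affinity up.
Cl > F: this pair runs against the simple trend — see the exception note.
Note the exception: Ge has a higher electron affinity than P, contrary to the simple trend — adding an electron to P's half-filled np³ subshell costs electron-pairing energy.
Note the exception: Cl has a higher electron affinity than F, contrary to the simple trend — F's small 2p subshell makes the incoming electron feel strong e⁻–e⁻ repulsion, so Cl actually releases more energy on gaining an electron.
Tabulated electron affinity (kJ/mol): F 328, P 72, Cl 349, Ge 119, Sr 5.
So from highest to lowest: Cl > F > Ge > P > Sr.

Cl > F > Ge > P > Sr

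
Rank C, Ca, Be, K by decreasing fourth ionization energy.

Be > Ca > C > K

The fourth ionization energy removes an electron from the +3 ion. For each element: C³⁺ still has 1 valence electron; Ca³⁺ is already 1 electron into the core; Be³⁺ is already 1 electron into the core; K³⁺ is already 2 electrons into the core.
Usually core removal costs more than valence removal, but here the competition is close: a tightly held n=2 valence electron can cost more to remove than an n=3 core electron, so the actual values have to decide it.
The numbers (kJ/mol): C 6223, Ca 6491, Be 21007, K 5877.
Overall IE_4 order: K < C < Ca < Be.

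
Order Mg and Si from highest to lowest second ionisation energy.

Si, Mg

The second ionization energy removes an electron from the +1 ion. For each element: Mg⁺ still has 1 valence electron; Si⁺ still has 3 valence electrons.
All are still removing valence electrons, so compare the +1 ions as you would atoms: IE_2 generally rises across a period (higher Z_eff) and falls down a group (larger shell), subject to the usual subshell exceptions.
Valence configurations: Mg⁺ [Ne]3s¹, Si⁺ [Ne]3s²3p¹.
Tabulated IE_2 (kJ/mol): Mg 1451, Si 1577.
Hence IE_2: Mg < Si.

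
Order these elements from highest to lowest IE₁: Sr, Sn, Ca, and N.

N is in period 2, group 15; Ca is in period 4, group 2; Sr is in period 5, group 2; Sn is in period 5, group 14.
Across a period the outer electron is held more tightly (higher IE₁); down a group it sits in a higher shell, more shielded, and comes off more easily.
These span different periods and groups, so the two trends combine.
Ca > Sr: Ca sits above Sr in group 2, so the down-group effect alone puts Ca higher.
Sn > Ca: period and group pull opposite ways; the across-period shift dominates (709 vs 590 kJ/mol).
N > Sn: relative to Sn, both the across-period and down-group shifts push N's first ionization energy up.
Approximate values (kJ/mol): N 1402, Ca 590, Sr 550, Sn 709.
So from highest to lowest: N > Sn > Ca > Sr.

N, Sn, Ca, Sr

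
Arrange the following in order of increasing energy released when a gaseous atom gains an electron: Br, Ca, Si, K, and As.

EA tends to increase across a period and decrease down a group, though the pattern is less regular than for IE or radius.
Neither a single period nor a single group — weigh both effects.
K > Ca: this pair runs against the simple trend — see the exception note.
As > K: As lies to the right of K in period 4, so the across-period effect alone puts As higher.
Si > As: the two effects oppose for this pair; the down-group effect wins (134 vs 78 kJ/mol).
Br > Si: period and group pull opposite ways; the across-period shift dominates (325 vs 134 kJ/mol).
Note the exception: K has a higher electron affinity than Ca, contrary to the simple trend — adding an electron to Ca (ns²) has to open a new, higher-energy np subshell, which is unfavourable.
Approximate values (kJ/mol): Si 134, K 48, Ca 2, As 78, Br 325.
So from lowest to highest: Ca < K < As < Si < Br.

Ca, K, As, Si, Br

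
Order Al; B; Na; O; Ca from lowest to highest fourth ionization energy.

Ca, O, Na, Al, B

IE_4 is the cost of taking one more electron from the +3 cation: Al³⁺ is the bare [Ne] core; B³⁺ is the bare [He] core; Na³⁺ is already 2 electrons into the core; O³⁺ still has 3 valence electrons; Ca³⁺ is already 1 electron into the core.
Usually core removal costs more than valence removal, but here the competition is close: a tightly held n=2 valence electron can cost more to remove than an n=3 core electron, so the actual values have to decide it.
Tabulated IE_4 (kJ/mol): Al 11577, B 25026, Na 9543, O 7469, Ca 6491.
Hence IE_4: Ca < O < Na < Al < B.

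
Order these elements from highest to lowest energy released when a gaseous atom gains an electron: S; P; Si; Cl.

Cl > S > Si > P

Si is in period 3, group 14; P is in period 3, group 15; S is in period 3, group 16; Cl is in period 3, group 17.
Atoms with high Z_eff and room in the valence shell (especially the halogens) have the most exothermic electron affinities.
All lie in period 3; the across-period trend (electron affinity increases left to right) applies, with the exception below.
Note the exception: Si has a higher electron affinity than P, contrary to the simple trend — adding an electron to P's half-filled 3p³ is unfavourable, so Si (3p²) has the more exothermic EA.
For reference (kJ/mol): Si 134, P 72, S 200, Cl 349.
So from highest to lowest: Cl > S > Si > P.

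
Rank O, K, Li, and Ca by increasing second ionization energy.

Consider each +1 ion: O⁺ still has 5 valence electrons; K⁺ is the bare [Ar] core; Li⁺ is the bare [He] core; Ca⁺ still has 1 valence electron.
Usually core removal costs more than valence removal, but here the competition is close: a tightly held n=2 valence electron can cost more to remove than an n=3 core electron, so the actual values have to decide it.
Valence configurations: O⁺ [He]2s²2p³, Ca⁺ [Ar]4s¹.
Tabulated IE_2 (kJ/mol): O 3388, K 3052, Li 7298, Ca 1145.
Hence IE_2: Ca < K < O < Li.

Ca, K, O, Li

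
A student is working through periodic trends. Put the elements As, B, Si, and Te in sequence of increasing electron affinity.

B < As < Si < Te

B is in period 2, group 13; Si is in period 3, group 14; As is in period 4, group 15; Te is in period 5, group 16.
EA tends to increase across a period and decrease down a group, though the pattern is less regular than for IE or radius.
These sit on a diagonal, where the across-period and down-group effects partly cancel.
As > B: period and group pull opposite ways; the across-period shift dominates (78 vs 27 kJ/mol).
Si > As: period and group pull opposite ways; the down-group shift dominates (134 vs 78 kJ/mol).
Te > Si: period and group pull opposite ways; the across-period shift dominates (190 vs 134 kJ/mol).
Approximate values (kJ/mol): B 27, Si 134, As 78, Te 190.
So from lowest to highest: B < As < Si < Te.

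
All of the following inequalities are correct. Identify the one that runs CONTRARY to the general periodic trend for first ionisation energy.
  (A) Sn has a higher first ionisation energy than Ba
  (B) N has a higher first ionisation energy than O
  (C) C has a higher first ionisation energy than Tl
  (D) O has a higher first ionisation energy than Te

The general trend: first ionisation energy increases across a period and decreases down a group.
(A) Sn (period 5, group 14) vs Ba (period 6, group 2): the stated order agrees with the simple trend.
(B) N (period 2, group 15) vs O (period 2, group 16): the stated order contradicts the simple trend.
(C) C (period 2, group 14) vs Tl (period 6, group 13): the stated order agrees with the simple trend.
(D) O (period 2, group 16) vs Te (period 5, group 16): the stated order agrees with the simple trend.
The exception is (B): pairing an electron in O's 2p⁴ costs repulsion energy, so O ionizes more easily than half-filled N (2p³).

(B)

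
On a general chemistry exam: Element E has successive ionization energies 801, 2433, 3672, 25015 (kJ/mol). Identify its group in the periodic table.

Look for the largest jump between consecutive ionization energies: IE4/IE3 ≈ 6.8, far larger than any earlier ratio.
That jump marks the point where a core electron is being removed. So the atom has 3 valence electrons.
A main-group element with 3 valence electrons is in group 13.

Group 13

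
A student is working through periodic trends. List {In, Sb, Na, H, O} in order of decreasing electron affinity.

O > Sb > H > Na > In

Atoms with high Z_eff and room in the valence shell (especially the halogens) have the most exothermic electron affinities.
Here both period and group differ, so the two effects have to be weighed against each other.
Na > In: the two effects oppose for this pair; the down-group effect wins (53 vs 29 kJ/mol).
H > Na: H sits above Na in group 1, so the down-group effect alone puts H higher.
Sb > H: period and group pull opposite ways; the across-period shift dominates (103 vs 73 kJ/mol).
O > Sb: relative to Sb, both the across-period and down-group shifts push O's electron affinity up.
Approximate values (kJ/mol): H 73, O 141, Na 53, In 29, Sb 103.
So from highest to lowest: O > Sb > H > Na > In.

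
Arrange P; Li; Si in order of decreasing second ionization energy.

Li > P > Si

Consider each +1 ion: P⁺ still has 4 valence electrons; Li⁺ is the bare [He] core; Si⁺ still has 3 valence electrons.
Core electrons are held far more tightly than valence electrons, so Li tops the IE_2 order.
Valence configurations: P⁺ [Ne]3s²3p², Si⁺ [Ne]3s²3p¹.
Tabulated IE_2 (kJ/mol): P 1907, Li 7298, Si 1577.
Overall IE_2 order: Si < P < Li.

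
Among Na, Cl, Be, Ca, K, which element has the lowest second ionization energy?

Ca

After 1 electron has been removed, what remains? Na⁺ is the bare [Ne] core; Cl⁺ still has 6 valence electrons; Be⁺ still has 1 valence electron; Ca⁺ still has 1 valence electron; K⁺ is the bare [Ar] core.
Core electrons are held far more tightly than valence electrons, so K and Na top the IE_2 order.
Valence configurations: Cl⁺ [Ne]3s²3p⁴, Be⁺ [He]2s¹, Ca⁺ [Ar]4s¹.
Tabulated IE_2 (kJ/mol): Na 4562, Cl 2298, Be 1757, Ca 1145, K 3052.
Overall IE_2 order: Ca < Be < Cl < K < Na.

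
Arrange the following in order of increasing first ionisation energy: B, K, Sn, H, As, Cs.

Cs < K < Sn < B < As < H

H is in period 1, group 1; B is in period 2, group 13; K is in period 4, group 1; As is in period 4, group 15; Sn is in period 5, group 14; Cs is in period 6, group 1.
First ionization energy rises across a period (greater Z_eff holds electrons more tightly) and falls down a group (valence electrons are farther from the nucleus).
Here both period and group differ, so the two effects have to be weighed against each other.
K > Cs: they share group 1; the group trend gives K the larger value.
Sn > K: period and group pull opposite ways; the across-period shift dominates (709 vs 419 kJ/mol).
B > Sn: the two effects oppose for this pair; the down-group effect wins (801 vs 709 kJ/mol).
As > B: the two effects oppose for this pair; the across-period effect wins (947 vs 801 kJ/mol).
H > As: period and group pull opposite ways; the down-group shift dominates (1312 vs 947 kJ/mol).
Approximate values (kJ/mol): H 1312, B 801, K 419, As 947, Sn 709, Cs 376.
So from lowest to highest: Cs < K < Sn < B < As < H.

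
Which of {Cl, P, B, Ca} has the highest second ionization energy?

The second ionization energy removes an electron from the +1 ion. For each element: Cl⁺ still has 6 valence electrons; P⁺ still has 4 valence electrons; B⁺ still has 2 valence electrons; Ca⁺ still has 1 valence electron.
All are still removing valence electrons, so compare the +1 ions as you would atoms: IE_2 generally rises across a period (higher Z_eff) and falls down a group (larger shell), subject to the usual subshell exceptions.
Valence configurations: Cl⁺ [Ne]3s²3p⁴, P⁺ [Ne]3s²3p², B⁺ [He]2s², Ca⁺ [Ar]4s¹.
Tabulated IE_2 (kJ/mol): Cl 2298, P 1907, B 2427, Ca 1145.
Putting it together, IE_2: Ca < P < Cl < B.

B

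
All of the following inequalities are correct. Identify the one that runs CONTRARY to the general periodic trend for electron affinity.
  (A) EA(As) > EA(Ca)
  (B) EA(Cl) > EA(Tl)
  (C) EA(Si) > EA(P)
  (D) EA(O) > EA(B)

(C)

The general trend: electron affinity increases across a period and decreases down a group.
(A) As (period 4, group 15) vs Ca (period 4, group 2): the stated order agrees with the simple trend.
(B) Cl (period 3, group 17) vs Tl (period 6, group 13): the stated order agrees with the simple trend.
(C) Si (period 3, group 14) vs P (period 3, group 15): the stated order contradicts the simple trend.
(D) O (period 2, group 16) vs B (period 2, group 13): the stated order agrees with the simple trend.
The exception is (C): adding an electron to P's half-filled 3p³ is unfavourable, so Si (3p²) has the more exothermic EA.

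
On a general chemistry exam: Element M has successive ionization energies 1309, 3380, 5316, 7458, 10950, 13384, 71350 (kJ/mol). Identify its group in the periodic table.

Look for the largest jump between consecutive ionization energies: IE7/IE6 ≈ 5.3, far larger than any earlier ratio.
That jump marks the point where a core electron is being removed. So the atom has 6 valence electrons.
A main-group element with 6 valence electrons is in group 16.

Group 16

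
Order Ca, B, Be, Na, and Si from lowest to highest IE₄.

Si < Ca < Na < Be < B

Consider each +3 ion: Ca³⁺ is already 1 electron into the core; B³⁺ is the bare [He] core; Be³⁺ is already 1 electron into the core; Na³⁺ is already 2 electrons into the core; Si³⁺ still has 1 valence electron.
Breaking into a closed-shell core is much more expensive than removing a leftover valence electron — Ca, Na, Be and B have the largest IE_4 here.
The numbers (kJ/mol): Ca 6491, B 25026, Be 21007, Na 9543, Si 4356.
Overall IE_4 order: Si < Ca < Na < Be < B.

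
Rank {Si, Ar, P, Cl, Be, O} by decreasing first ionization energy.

Be is in period 2, group 2; O is in period 2, group 16; Si is in period 3, group 14; P is in period 3, group 15; Cl is in period 3, group 17; Ar is in period 3, group 18.
Removing the outermost electron gets harder across a period and easier down a group.
Here both period and group differ, so the two effects have to be weighed against each other.
Be > Si: period and group pull opposite ways; the down-group shift dominates (900 vs 786 kJ/mol).
P > Be: the two effects oppose for this pair; the across-period effect wins (1012 vs 900 kJ/mol).
Cl > P: Cl lies to the right of P in period 3, so the across-period effect alone puts Cl higher.
O > Cl: period and group pull opposite ways; the down-group shift dominates (1314 vs 1251 kJ/mol).
Ar > O: the two effects oppose for this pair; the across-period effect wins (1521 vs 1314 kJ/mol).
For reference (kJ/mol): Be 900, O 1314, Si 786, P 1012, Cl 1251, Ar 1521.
So from highest to lowest: Ar > O > Cl > P > Be > Si.

Ar > O > Cl > P > Be > Si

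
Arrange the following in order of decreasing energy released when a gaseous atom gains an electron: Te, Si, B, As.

Te > Si > As > B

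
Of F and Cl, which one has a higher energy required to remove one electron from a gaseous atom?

F is in period 2, group 17; Cl is in period 3, group 17.
Across a period the outer electron is held more tightly (higher IE₁); down a group it sits in a higher shell, more shielded, and comes off more easily.
All are in group 17, so first ionization energy increases up the group.
So F has the higher energy required to remove one electron from a gaseous atom (F > Cl).

F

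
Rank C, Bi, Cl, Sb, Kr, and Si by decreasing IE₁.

Kr > Cl > C > Sb > Si > Bi

Removing the outermost electron gets harder across a period and easier down a group.
Here both period and group differ, so the two effects have to be weighed against each other.
Si > Bi: the two effects oppose for this pair; the down-group effect wins (786 vs 703 kJ/mol).
Sb > Si: period and group pull opposite ways; the across-period shift dominates (831 vs 786 kJ/mol).
C > Sb: the two effects oppose for this pair; the down-group effect wins (1086 vs 831 kJ/mol).
Cl > C: period and group pull opposite ways; the across-period shift dominates (1251 vs 1086 kJ/mol).
Kr > Cl: period and group pull opposite ways; the across-period shift dominates (1351 vs 1251 kJ/mol).
Tabulated first ionization energy (kJ/mol): C 1086, Si 786, Cl 1251, Kr 1351, Sb 831, Bi 703.
So from highest to lowest: Kr > Cl > C > Sb > Si > Bi.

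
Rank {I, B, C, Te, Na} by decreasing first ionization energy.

B is in period 2, group 13; C is in period 2, group 14; Na is in period 3, group 1; Te is in period 5, group 16; I is in period 5, group 17.
First ionization energy rises across a period (greater Z_eff holds electrons more tightly) and falls down a group (valence electrons are farther from the nucleus).
Neither a single period nor a single group — weigh both effects.
B > Na: both effects reinforce here, so B is clearly the higher of the two.
Te > B: period and group pull opposite ways; the across-period shift dominates (869 vs 801 kJ/mol).
I > Te: both are in period 5; the period trend gives I the larger value.
C > I: period and group pull opposite ways; the down-group shift dominates (1086 vs 1008 kJ/mol).
Tabulated first ionization energy (kJ/mol): B 801, C 1086, Na 496, Te 869, I 1008.
So from highest to lowest: C > I > Te > B > Na.

C > I > Te > B > Na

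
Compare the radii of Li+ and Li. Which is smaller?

Li+

Forming Li+ removes 1 electron from Li. Fewer electrons for the same nuclear charge means less shielding and a higher Z_eff on the remaining electrons, and for main-group metals the entire outer shell is lost.
A cation is smaller than its parent atom: Li+ < Li.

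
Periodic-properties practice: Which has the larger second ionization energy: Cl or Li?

The second ionization energy removes an electron from the +1 ion. For each element: Cl⁺ still has 6 valence electrons; Li⁺ is the bare [He] core.
Core electrons are held far more tightly than valence electrons, so Li tops the IE_2 order.
Approximate IE_2 values (kJ/mol): Cl 2298, Li 7298.
Hence IE_2: Cl < Li.

Li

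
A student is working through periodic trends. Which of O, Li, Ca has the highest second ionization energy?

Li

The second ionization energy removes an electron from the +1 ion. For each element: O⁺ still has 5 valence electrons; Li⁺ is the bare [He] core; Ca⁺ still has 1 valence electron.
Breaking into a closed-shell core is much more expensive than removing a leftover valence electron — Li has the largest IE_2 here.
Valence configurations: O⁺ [He]2s²2p³, Ca⁺ [Ar]4s¹.
The numbers (kJ/mol): O 3388, Li 7298, Ca 1145.
So the second ionization energies run Ca < O < Li.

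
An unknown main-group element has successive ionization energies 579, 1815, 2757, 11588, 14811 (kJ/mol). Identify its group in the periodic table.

Group 13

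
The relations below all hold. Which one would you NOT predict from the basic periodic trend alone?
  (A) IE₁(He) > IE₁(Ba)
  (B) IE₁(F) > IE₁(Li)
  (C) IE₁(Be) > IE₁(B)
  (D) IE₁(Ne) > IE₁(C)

The general trend: first ionization energy increases across a period and decreases down a group.
(A) He (period 1, group 18) vs Ba (period 6, group 2): the stated order agrees with the simple trend.
(B) F (period 2, group 17) vs Li (period 2, group 1): the stated order agrees with the simple trend.
(C) Be (period 2, group 2) vs B (period 2, group 13): the stated order contradicts the simple trend.
(D) Ne (period 2, group 18) vs C (period 2, group 14): the stated order agrees with the simple trend.
The exception is (C): removing B's lone 2p electron is easier than breaking Be's filled 2s².

(C)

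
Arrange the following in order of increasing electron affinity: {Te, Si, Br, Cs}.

Si is in period 3, group 14; Br is in period 4, group 17; Te is in period 5, group 16; Cs is in period 6, group 1.
Atoms with high Z_eff and room in the valence shell (especially the halogens) have the most exothermic electron affinities.
These span different periods and groups, so the two trends combine.
Si > Cs: both effects reinforce here, so Si is clearly the higher of the two.
Te > Si: period and group pull opposite ways; the across-period shift dominates (190 vs 134 kJ/mol).
Br > Te: relative to Te, both the across-period and down-group shifts push Br's electron affinity up.
Tabulated electron affinity (kJ/mol): Si 134, Br 325, Te 190, Cs 46.
So from lowest to highest: Cs < Si < Te < Br.

Cs < Si < Te < Br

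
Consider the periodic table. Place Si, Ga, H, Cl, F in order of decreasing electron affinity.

H is in period 1, group 1; F is in period 2, group 17; Si is in period 3, group 14; Cl is in period 3, group 17; Ga is in period 4, group 13.
Electron affinity generally becomes more exothermic across a period toward the halogens and less exothermic down a group.
These span different periods and groups, so the two trends combine.
H > Ga: period and group pull opposite ways; the down-group shift dominates (73 vs 29 kJ/mol).
Si > H: period and group pull opposite ways; the across-period shift dominates (134 vs 73 kJ/mol).
F > Si: both effects reinforce here, so F is clearly the higher of the two.
Cl > F: this pair runs against the simple trend — see the exception note.
Note the exception: Cl has a higher electron affinity than F, contrary to the simple trend — F's small 2p subshell makes the incoming electron feel strong e⁻–e⁻ repulsion, so Cl actually releases more energy on gaining an electron.
For reference (kJ/mol): H 73, F 328, Si 134, Cl 349, Ga 29.
So from highest to lowest: Cl > F > Si > H > Ga.

Cl, F, Si, H, Ga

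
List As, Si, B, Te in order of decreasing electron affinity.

Te > Si > As > B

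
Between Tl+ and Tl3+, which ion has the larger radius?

Tl+

Both ions have Z = 81 protons, but Tl3+ has lost more electrons, so its remaining electrons feel a larger effective nuclear charge per electron and are pulled in more tightly.
Higher positive charge → smaller ion, so Tl+ > Tl3+.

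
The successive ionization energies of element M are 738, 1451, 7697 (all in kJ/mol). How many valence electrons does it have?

Look for the largest jump between consecutive ionization energies: IE3/IE2 ≈ 5.3, far larger than any earlier ratio.
That jump marks the point where a core electron is being removed. So the atom has 2 valence electrons.

2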